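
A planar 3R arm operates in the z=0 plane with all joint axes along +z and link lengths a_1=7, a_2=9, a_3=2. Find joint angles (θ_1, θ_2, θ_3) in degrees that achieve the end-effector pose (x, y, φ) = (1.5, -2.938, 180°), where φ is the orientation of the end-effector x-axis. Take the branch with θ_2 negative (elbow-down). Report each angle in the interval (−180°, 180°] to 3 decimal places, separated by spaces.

59.997 -149.999 -89.998

wrist centre = target − a_3·(cos φ, sin φ) = (3.5000, -2.9380)
cos θ_2 = (20.8818−7²−9²)/(2·7·9) = -0.8660; θ_2 = -149.9990° (elbow-down)
β = atan2(-2.9380,3.5000) = -40.0111°; ψ = atan2(-4.5001,-0.7942) = -100.0081°
θ_1 = β − ψ = 59.9971°
θ_3 = φ − θ_1 − θ_2 = -89.9980° (wrapped to (-180°,180°])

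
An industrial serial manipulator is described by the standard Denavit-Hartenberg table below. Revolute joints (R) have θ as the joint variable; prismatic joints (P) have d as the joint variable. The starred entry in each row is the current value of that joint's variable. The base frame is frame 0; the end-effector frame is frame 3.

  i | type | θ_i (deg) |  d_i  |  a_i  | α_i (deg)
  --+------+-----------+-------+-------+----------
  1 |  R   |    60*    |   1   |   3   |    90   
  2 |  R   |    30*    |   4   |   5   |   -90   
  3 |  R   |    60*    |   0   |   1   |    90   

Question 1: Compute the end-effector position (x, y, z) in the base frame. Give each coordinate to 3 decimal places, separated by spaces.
6.596 5.156 3.750

after link 1: o_1 = (1.5000, 2.5981, 1.0000)
after link 2: o_2 = (7.1292, 4.3481, 3.5000)
after link 3: o_3 = (6.5957, 5.1561, 3.7500)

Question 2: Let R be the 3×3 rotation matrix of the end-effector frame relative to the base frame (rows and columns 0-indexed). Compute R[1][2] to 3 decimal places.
0.400

End-effector z-axis (col 2 of R) = (0.8080,0.3995,0.4330)
R[1][2] = 0.3995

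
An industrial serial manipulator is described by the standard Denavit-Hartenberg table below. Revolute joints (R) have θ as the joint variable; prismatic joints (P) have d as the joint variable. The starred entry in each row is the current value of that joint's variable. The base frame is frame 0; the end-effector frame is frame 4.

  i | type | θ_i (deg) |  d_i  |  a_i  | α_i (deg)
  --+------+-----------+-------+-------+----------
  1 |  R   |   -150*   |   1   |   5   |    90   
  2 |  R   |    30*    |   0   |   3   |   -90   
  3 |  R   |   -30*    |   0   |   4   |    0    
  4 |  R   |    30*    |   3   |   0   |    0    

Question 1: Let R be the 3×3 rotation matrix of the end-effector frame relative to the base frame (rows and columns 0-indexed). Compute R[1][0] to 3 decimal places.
-0.433

End-effector x-axis (col 0 of R) = (-0.7500,-0.4330,0.5000)
R[1][0] = -0.4330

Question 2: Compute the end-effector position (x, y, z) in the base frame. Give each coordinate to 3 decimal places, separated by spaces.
after link 1: o_1 = (-4.3301, -2.5000, 1.0000)
after link 2: o_2 = (-6.5801, -3.7990, 2.5000)
after link 3: o_3 = (-10.1782, -3.5670, 4.2321)
after link 4: o_4 = (-8.8792, -2.8170, 6.8301)

-8.879 -2.817 6.830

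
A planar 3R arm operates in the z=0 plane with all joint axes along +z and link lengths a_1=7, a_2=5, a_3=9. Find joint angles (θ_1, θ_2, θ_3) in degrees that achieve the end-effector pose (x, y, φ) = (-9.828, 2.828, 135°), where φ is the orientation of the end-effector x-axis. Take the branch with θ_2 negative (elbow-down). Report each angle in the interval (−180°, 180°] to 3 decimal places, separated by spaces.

wrist centre = target − a_3·(cos φ, sin φ) = (-3.4640, -3.5360)
cos θ_2 = (24.5026−7²−5²)/(2·7·5) = -0.7071; θ_2 = -134.9999° (elbow-down)
β = atan2(-3.5360,-3.4640) = -134.4113°; ψ = atan2(-3.5355,3.4645) = -45.5817°
θ_1 = β − ψ = -88.8297°
θ_3 = φ − θ_1 − θ_2 = -1.1704° (wrapped to (-180°,180°])

-88.830 -135.000 -1.170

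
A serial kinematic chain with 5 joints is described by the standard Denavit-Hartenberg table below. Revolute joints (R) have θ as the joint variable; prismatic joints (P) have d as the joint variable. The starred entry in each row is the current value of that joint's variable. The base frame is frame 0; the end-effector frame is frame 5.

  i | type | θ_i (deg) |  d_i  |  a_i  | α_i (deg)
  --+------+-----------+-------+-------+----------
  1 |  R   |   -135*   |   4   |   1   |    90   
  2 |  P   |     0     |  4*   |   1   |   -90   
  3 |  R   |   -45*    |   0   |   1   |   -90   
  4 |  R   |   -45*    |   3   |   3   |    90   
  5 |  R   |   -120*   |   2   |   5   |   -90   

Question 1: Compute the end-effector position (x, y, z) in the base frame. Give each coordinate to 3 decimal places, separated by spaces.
after link 1: o_1 = (-0.7071, -0.7071, 4.0000)
after link 2: o_2 = (-4.2426, 1.4142, 4.0000)
after link 3: o_3 = (-5.2426, 1.4142, 4.0000)
after link 4: o_4 = (-7.3640, -1.5858, 6.1213)
after link 5: o_5 = (-4.1820, 2.7443, 5.7678)

-4.182 2.744 5.768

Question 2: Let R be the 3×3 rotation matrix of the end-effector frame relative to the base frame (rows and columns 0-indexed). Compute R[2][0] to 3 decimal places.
-0.354

End-effector x-axis (col 0 of R) = (0.3536,0.8660,-0.3536)
R[2][0] = -0.3536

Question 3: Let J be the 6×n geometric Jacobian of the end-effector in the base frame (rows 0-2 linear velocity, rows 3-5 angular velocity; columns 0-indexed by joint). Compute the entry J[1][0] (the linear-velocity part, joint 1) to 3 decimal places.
-4.182

axis z_0 = ẑ; lever o_n−o_0 = (-4.1820,2.7443,5.7678)
cross product → J_v[:, 0] = (-2.7443,-4.1820,0.0000)
J_ω[:, 0] = z_0
entry J[1][0] = -4.1820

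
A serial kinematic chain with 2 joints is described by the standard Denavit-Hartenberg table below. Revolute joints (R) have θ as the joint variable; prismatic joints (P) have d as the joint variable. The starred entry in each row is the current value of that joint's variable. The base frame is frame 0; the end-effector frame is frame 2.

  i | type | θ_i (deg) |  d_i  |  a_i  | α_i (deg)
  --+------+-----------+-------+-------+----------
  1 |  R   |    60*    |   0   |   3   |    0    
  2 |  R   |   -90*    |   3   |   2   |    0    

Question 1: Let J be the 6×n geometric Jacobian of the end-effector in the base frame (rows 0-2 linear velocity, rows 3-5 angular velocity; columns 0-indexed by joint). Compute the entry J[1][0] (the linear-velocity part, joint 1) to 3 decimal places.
axis z_0 = ẑ; lever o_n−o_0 = (3.2321,1.5981,3.0000)
cross product → J_v[:, 0] = (-1.5981,3.2321,0.0000)
J_ω[:, 0] = z_0
entry J[1][0] = 3.2321

3.232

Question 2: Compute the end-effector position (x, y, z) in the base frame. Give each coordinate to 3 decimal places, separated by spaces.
3.232 1.598 3.000

after link 1: o_1 = (1.5000, 2.5981, 0.0000)
after link 2: o_2 = (3.2321, 1.5981, 3.0000)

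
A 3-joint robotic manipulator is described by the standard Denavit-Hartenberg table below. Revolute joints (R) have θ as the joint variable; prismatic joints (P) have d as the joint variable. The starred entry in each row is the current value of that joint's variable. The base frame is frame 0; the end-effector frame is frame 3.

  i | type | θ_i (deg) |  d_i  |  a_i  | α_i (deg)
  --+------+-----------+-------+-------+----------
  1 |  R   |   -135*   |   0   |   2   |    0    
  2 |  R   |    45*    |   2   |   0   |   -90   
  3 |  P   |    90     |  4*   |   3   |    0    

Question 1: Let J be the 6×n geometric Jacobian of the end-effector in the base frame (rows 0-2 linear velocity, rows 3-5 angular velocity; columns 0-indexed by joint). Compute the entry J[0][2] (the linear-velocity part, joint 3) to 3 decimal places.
1.000

prismatic axis z_2 = (1.0000,0.0000,0.0000)
J_v[:, 2] = z_2; J_ω[:, 2] = (0,0,0)
entry J[0][2] = 1.0000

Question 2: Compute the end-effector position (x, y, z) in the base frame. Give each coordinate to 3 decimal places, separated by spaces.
2.586 -1.414 -1.000

after link 1: o_1 = (-1.4142, -1.4142, 0.0000)
after link 2: o_2 = (-1.4142, -1.4142, 2.0000)
after link 3: o_3 = (2.5858, -1.4142, -1.0000)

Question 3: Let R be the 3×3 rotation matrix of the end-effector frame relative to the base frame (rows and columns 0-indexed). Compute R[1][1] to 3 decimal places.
1.000

End-effector y-axis (col 1 of R) = (0.0000,1.0000,-0.0000)
R[1][1] = 1.0000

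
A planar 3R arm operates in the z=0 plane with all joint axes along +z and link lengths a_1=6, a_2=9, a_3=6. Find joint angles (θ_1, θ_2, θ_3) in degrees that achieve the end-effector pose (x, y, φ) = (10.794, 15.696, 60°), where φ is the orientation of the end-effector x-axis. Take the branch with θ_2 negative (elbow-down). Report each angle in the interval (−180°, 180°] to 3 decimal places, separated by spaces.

wrist centre = target − a_3·(cos φ, sin φ) = (7.7940, 10.4998)
cos θ_2 = (170.9932−6²−9²)/(2·6·9) = 0.4999; θ_2 = -60.0041° (elbow-down)
β = atan2(10.4998,7.7940) = 53.4136°; ψ = atan2(-7.7946,10.4994) = -36.5894°
θ_1 = β − ψ = 90.0030°
θ_3 = φ − θ_1 − θ_2 = 30.0011° (wrapped to (-180°,180°])

90.003 -60.004 30.001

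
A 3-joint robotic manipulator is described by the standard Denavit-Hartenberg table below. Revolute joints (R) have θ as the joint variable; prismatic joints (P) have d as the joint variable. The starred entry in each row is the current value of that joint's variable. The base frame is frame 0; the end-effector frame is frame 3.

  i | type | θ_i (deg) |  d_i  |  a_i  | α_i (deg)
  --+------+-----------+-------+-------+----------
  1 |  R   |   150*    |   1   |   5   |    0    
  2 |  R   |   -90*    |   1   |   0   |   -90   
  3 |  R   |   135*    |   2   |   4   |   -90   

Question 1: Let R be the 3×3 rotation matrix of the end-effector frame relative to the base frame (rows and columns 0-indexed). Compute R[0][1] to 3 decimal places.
End-effector y-axis (col 1 of R) = (0.8660,-0.5000,-0.0000)
R[0][1] = 0.8660

0.866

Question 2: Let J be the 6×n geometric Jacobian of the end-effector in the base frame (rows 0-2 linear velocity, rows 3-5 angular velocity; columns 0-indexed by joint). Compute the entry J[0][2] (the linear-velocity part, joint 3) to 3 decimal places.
-1.414

axis z_2 = (-0.8660,0.5000,0.0000); lever o_n−o_2 = (-3.1463,-1.4495,-2.8284)
cross product → J_v[:, 2] = (-1.4142,-2.4495,2.8284)
J_ω[:, 2] = z_2
entry J[0][2] = -1.4142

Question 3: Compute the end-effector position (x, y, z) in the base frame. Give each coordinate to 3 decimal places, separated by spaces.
-7.476 1.051 -0.828

after link 1: o_1 = (-4.3301, 2.5000, 1.0000)
after link 2: o_2 = (-4.3301, 2.5000, 2.0000)
after link 3: o_3 = (-7.4764, 1.0505, -0.8284)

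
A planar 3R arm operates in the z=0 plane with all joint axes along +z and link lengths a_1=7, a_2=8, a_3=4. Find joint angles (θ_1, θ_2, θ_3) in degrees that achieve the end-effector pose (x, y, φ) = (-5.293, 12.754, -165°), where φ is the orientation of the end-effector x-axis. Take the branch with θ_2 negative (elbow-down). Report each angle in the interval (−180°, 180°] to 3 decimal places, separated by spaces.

120.003 -45.006 120.003

wrist centre = target − a_3·(cos φ, sin φ) = (-1.4293, 13.7893)
cos θ_2 = (192.1870−7²−8²)/(2·7·8) = 0.7070; θ_2 = -45.0065° (elbow-down)
β = atan2(13.7893,-1.4293) = 95.9177°; ψ = atan2(-5.6575,12.6562) = -24.0853°
θ_1 = β − ψ = 120.0030°
θ_3 = φ − θ_1 − θ_2 = 120.0035° (wrapped to (-180°,180°])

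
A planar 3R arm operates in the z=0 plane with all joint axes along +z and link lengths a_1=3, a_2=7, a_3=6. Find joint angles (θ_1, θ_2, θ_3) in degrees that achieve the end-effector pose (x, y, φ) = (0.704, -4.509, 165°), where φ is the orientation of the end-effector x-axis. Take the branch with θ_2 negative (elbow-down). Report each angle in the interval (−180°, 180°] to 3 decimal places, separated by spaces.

wrist centre = target − a_3·(cos φ, sin φ) = (6.4996, -6.0619)
cos θ_2 = (78.9910−3²−7²)/(2·3·7) = 0.4998; θ_2 = -60.0141° (elbow-down)
β = atan2(-6.0619,6.4996) = -43.0046°; ψ = atan2(-6.0630,6.4985) = -43.0146°
θ_1 = β − ψ = 0.0099°
θ_3 = φ − θ_1 − θ_2 = -134.9958° (wrapped to (-180°,180°])

0.010 -60.014 -134.996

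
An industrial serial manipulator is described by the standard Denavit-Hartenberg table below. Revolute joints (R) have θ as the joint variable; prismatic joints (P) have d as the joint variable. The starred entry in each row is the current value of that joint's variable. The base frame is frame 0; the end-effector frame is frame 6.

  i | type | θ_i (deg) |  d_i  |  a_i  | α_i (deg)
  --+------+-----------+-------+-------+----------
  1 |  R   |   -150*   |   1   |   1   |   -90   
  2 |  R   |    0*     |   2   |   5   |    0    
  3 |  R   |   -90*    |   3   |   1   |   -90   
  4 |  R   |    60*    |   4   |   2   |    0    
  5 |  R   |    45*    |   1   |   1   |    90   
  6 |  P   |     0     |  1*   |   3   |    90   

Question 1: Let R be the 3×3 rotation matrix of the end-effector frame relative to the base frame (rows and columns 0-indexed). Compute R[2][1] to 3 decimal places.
End-effector y-axis (col 1 of R) = (-0.1294,0.2241,0.9659)
R[2][1] = 0.9659

0.966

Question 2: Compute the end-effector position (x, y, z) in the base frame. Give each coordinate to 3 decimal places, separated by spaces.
-9.954 -4.760 2.931

after link 1: o_1 = (-0.8660, -0.5000, 1.0000)
after link 2: o_2 = (-4.1962, -4.7321, 1.0000)
after link 3: o_3 = (-2.6962, -7.3301, 2.0000)
after link 4: o_4 = (-7.0263, -7.8301, 3.0000)
after link 5: o_5 = (-8.3753, -7.4936, 2.7412)
after link 6: o_6 = (-9.9536, -4.7599, 2.9306)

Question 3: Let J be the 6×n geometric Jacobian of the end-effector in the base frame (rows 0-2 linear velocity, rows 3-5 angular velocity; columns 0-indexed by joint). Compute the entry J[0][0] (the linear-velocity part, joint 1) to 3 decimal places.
4.760

axis z_0 = ẑ; lever o_n−o_0 = (-9.9536,-4.7599,2.9306)
cross product → J_v[:, 0] = (4.7599,-9.9536,0.0000)
J_ω[:, 0] = z_0
entry J[0][0] = 4.7599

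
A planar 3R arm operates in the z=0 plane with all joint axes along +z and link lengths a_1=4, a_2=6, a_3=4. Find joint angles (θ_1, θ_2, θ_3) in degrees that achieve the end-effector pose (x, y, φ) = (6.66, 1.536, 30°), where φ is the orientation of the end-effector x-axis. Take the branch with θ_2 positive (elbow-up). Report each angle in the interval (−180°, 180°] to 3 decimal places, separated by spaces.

wrist centre = target − a_3·(cos φ, sin φ) = (3.1959, -0.4640)
cos θ_2 = (10.4291−4²−6²)/(2·4·6) = -0.8661; θ_2 = 150.0041° (elbow-up)
β = atan2(-0.4640,3.1959) = -8.2608°; ψ = atan2(2.9996,-1.1964) = 111.7440°
θ_1 = β − ψ = -120.0048°
θ_3 = φ − θ_1 − θ_2 = 0.0007° (wrapped to (-180°,180°])

-120.005 150.004 0.001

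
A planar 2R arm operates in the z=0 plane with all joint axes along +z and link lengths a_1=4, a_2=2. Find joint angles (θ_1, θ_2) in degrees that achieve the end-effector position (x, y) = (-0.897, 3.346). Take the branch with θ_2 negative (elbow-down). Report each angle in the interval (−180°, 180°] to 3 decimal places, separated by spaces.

135.007 -119.999

cos θ_2 = (12.0003−4²−2²)/(2·4·2) = -0.5000; θ_2 = -119.9987° (elbow-down)
β = atan2(3.3460,-0.8970) = 105.0071°; ψ = atan2(-1.7321,3.0000) = -30.0000°
θ_1 = β − ψ = 135.0071°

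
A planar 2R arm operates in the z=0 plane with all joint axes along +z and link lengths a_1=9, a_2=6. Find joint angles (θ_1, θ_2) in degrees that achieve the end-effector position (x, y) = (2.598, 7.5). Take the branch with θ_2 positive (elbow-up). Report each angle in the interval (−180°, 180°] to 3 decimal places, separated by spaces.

30.000 120.000

cos θ_2 = (62.9996−9²−6²)/(2·9·6) = -0.5000; θ_2 = 120.0002° (elbow-up)
β = atan2(7.5000,2.5980) = 70.8939°; ψ = atan2(5.1961,6.0000) = 40.8934°
θ_1 = β − ψ = 30.0005°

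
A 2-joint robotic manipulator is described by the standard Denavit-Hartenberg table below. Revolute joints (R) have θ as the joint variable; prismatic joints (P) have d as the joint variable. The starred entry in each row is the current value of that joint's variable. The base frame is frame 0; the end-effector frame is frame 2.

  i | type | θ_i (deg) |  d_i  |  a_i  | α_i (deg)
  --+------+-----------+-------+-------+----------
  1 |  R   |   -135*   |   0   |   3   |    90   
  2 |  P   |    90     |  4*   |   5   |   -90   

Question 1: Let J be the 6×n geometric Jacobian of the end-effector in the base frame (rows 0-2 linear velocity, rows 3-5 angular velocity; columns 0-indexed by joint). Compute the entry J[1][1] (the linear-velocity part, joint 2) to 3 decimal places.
prismatic axis z_1 = (-0.7071,0.7071,0.0000)
J_v[:, 1] = z_1; J_ω[:, 1] = (0,0,0)
entry J[1][1] = 0.7071

0.707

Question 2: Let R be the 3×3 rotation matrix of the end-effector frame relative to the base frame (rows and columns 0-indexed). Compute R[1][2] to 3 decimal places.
End-effector z-axis (col 2 of R) = (0.7071,0.7071,0.0000)
R[1][2] = 0.7071

0.707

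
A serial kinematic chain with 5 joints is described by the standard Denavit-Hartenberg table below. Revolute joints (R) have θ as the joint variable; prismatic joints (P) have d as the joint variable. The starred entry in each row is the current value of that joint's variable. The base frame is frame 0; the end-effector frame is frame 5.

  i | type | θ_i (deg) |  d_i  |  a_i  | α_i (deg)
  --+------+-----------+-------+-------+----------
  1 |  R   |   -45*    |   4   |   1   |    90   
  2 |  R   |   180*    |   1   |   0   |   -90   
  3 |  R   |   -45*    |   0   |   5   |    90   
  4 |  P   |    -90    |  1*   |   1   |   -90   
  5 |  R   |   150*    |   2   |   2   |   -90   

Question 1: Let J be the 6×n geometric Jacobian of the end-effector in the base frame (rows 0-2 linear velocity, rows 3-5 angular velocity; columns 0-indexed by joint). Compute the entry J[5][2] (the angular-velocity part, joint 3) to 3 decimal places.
-1.000

axis z_2 = (-0.0000,-0.0000,-1.0000); lever o_n−o_2 = (-7.0000,-0.0000,-0.7321)
cross product → J_v[:, 2] = (-0.0000,7.0000,-0.0000)
J_ω[:, 2] = z_2
entry J[5][2] = -1.0000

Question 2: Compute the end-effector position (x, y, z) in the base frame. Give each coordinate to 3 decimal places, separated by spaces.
-7.000 -1.414 3.268

after link 1: o_1 = (0.7071, -0.7071, 4.0000)
after link 2: o_2 = (0.0000, -1.4142, 4.0000)
after link 3: o_3 = (-5.0000, -1.4142, 4.0000)
after link 4: o_4 = (-5.0000, -2.4142, 5.0000)
after link 5: o_5 = (-7.0000, -1.4142, 3.2679)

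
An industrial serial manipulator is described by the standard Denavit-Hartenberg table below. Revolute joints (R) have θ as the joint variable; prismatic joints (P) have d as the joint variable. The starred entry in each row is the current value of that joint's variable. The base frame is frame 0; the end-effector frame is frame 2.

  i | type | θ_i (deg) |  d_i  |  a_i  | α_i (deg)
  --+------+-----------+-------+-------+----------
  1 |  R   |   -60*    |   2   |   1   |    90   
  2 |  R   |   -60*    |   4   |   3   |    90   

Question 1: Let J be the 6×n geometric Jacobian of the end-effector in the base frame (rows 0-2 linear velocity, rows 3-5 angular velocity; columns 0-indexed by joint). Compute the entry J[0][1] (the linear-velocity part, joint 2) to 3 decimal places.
axis z_1 = (-0.8660,-0.5000,0.0000); lever o_n−o_1 = (-2.7141,-3.2990,-2.5981)
cross product → J_v[:, 1] = (1.2990,-2.2500,1.5000)
J_ω[:, 1] = z_1
entry J[0][1] = 1.2990

1.299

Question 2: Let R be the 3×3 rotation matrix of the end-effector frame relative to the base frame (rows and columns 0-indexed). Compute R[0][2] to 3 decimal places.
End-effector z-axis (col 2 of R) = (-0.4330,0.7500,-0.5000)
R[0][2] = -0.4330

-0.433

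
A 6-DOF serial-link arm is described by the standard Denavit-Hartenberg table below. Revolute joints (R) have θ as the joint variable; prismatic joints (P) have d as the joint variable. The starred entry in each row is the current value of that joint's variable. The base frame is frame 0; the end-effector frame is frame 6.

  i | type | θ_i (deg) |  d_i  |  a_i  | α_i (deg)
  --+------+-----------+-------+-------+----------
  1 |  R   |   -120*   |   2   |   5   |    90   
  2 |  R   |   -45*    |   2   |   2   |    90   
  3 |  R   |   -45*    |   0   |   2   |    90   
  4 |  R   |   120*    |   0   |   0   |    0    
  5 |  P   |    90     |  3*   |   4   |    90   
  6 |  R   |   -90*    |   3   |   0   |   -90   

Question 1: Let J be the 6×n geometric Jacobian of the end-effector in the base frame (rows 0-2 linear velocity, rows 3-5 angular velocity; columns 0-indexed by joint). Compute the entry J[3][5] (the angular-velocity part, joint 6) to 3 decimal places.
0.125

axis z_5 = (0.1250,0.9236,-0.3624); lever o_n−o_5 = (0.3750,2.7708,-1.0871)
cross product → J_v[:, 5] = (-0.0000,0.0000,0.0000)
J_ω[:, 5] = z_5
entry J[3][5] = 0.1250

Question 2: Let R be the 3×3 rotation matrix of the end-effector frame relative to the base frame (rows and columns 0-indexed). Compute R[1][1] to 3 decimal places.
End-effector y-axis (col 1 of R) = (-0.1250,-0.9236,0.3624)
R[1][1] = -0.9236

-0.924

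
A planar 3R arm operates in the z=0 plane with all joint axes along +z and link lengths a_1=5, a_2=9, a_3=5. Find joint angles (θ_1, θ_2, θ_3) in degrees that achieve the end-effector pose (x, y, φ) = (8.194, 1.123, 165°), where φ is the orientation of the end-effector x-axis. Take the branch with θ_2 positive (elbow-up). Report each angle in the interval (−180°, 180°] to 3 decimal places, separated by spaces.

wrist centre = target − a_3·(cos φ, sin φ) = (13.0236, -0.1711)
cos θ_2 = (169.6442−5²−9²)/(2·5·9) = 0.7072; θ_2 = 44.9959° (elbow-up)
β = atan2(-0.1711,13.0236) = -0.7527°; ψ = atan2(6.3635,11.3644) = 29.2466°
θ_1 = β − ψ = -29.9993°
θ_3 = φ − θ_1 − θ_2 = 150.0034° (wrapped to (-180°,180°])

-29.999 44.996 150.003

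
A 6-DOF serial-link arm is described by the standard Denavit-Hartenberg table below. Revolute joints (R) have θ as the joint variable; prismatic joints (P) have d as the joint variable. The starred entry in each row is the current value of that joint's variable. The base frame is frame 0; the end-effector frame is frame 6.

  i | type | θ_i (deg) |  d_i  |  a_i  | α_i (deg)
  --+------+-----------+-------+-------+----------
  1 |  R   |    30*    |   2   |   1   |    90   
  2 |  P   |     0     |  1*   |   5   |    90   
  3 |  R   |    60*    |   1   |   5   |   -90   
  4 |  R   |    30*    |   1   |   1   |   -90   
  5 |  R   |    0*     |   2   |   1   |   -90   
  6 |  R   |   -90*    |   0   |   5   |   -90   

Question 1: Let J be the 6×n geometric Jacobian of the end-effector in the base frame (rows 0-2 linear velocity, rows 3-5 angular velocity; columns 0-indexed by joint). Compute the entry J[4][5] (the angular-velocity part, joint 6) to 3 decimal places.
axis z_5 = (0.5000,0.8660,0.0000); lever o_n−o_5 = (-2.1651,1.2500,4.3301)
cross product → J_v[:, 5] = (3.7500,-2.1651,2.5000)
J_ω[:, 5] = z_5
entry J[4][5] = 0.8660

0.866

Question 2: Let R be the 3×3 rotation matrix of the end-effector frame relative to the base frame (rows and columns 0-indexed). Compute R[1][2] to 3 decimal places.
End-effector z-axis (col 2 of R) = (0.7500,-0.4330,0.5000)
R[1][2] = -0.4330

-0.433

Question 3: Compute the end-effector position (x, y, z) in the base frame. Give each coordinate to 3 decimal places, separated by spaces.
after link 1: o_1 = (0.8660, 0.5000, 2.0000)
after link 2: o_2 = (5.6962, 2.1340, 2.0000)
after link 3: o_3 = (10.0263, -0.3660, 1.0000)
after link 4: o_4 = (10.2763, -1.6651, 1.5000)
after link 5: o_5 = (10.1603, -1.5981, 3.7321)
after link 6: o_6 = (7.9952, -0.3481, 8.0622)

7.995 -0.348 8.062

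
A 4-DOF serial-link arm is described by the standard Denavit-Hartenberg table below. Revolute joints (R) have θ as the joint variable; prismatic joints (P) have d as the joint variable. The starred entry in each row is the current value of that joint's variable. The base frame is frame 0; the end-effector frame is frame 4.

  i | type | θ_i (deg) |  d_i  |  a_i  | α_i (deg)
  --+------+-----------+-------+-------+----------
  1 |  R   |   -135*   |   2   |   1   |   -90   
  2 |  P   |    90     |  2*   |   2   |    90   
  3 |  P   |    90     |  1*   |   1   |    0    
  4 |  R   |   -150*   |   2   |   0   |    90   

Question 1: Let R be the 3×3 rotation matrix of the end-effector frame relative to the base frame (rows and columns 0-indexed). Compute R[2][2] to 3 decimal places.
End-effector z-axis (col 2 of R) = (-0.3536,0.3536,0.8660)
R[2][2] = 0.8660

0.866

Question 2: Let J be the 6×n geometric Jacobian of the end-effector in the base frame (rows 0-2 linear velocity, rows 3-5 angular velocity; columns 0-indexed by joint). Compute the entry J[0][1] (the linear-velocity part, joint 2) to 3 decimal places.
0.707

prismatic axis z_1 = (0.7071,-0.7071,0.0000)
J_v[:, 1] = z_1; J_ω[:, 1] = (0,0,0)
entry J[0][1] = 0.7071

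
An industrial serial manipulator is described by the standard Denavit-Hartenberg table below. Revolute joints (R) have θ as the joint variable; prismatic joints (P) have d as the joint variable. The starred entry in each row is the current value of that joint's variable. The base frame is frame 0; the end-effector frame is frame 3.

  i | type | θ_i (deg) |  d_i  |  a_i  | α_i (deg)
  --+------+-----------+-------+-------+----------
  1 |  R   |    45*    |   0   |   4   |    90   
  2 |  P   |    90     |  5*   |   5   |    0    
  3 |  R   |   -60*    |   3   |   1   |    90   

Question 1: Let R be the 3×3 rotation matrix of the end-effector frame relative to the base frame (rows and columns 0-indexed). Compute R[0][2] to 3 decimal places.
End-effector z-axis (col 2 of R) = (0.3536,0.3536,-0.8660)
R[0][2] = 0.3536

0.354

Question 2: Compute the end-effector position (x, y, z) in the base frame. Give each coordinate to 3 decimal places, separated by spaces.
after link 1: o_1 = (2.8284, 2.8284, 0.0000)
after link 2: o_2 = (6.3640, -0.7071, 5.0000)
after link 3: o_3 = (9.0977, -2.2161, 5.5000)

9.098 -2.216 5.500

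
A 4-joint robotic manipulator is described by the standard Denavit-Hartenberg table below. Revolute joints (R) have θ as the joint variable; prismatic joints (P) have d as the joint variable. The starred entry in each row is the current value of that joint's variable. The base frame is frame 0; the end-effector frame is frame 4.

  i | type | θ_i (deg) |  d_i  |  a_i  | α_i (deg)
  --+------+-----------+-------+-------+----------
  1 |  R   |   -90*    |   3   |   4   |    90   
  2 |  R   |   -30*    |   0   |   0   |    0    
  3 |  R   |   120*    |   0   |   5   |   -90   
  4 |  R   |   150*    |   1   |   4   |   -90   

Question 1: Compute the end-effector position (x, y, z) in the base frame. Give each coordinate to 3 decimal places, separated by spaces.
after link 1: o_1 = (0.0000, -4.0000, 3.0000)
after link 2: o_2 = (0.0000, -4.0000, 3.0000)
after link 3: o_3 = (0.0000, -4.0000, 8.0000)
after link 4: o_4 = (2.0000, -3.0000, 4.5359)

2.000 -3.000 4.536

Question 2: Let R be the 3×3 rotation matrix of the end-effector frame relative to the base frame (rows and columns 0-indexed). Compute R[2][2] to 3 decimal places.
End-effector z-axis (col 2 of R) = (-0.8660,0.0000,-0.5000)
R[2][2] = -0.5000

-0.500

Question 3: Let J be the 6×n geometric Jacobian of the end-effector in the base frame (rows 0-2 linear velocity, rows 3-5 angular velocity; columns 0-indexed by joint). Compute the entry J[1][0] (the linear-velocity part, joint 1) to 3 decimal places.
axis z_0 = ẑ; lever o_n−o_0 = (2.0000,-3.0000,4.5359)
cross product → J_v[:, 0] = (3.0000,2.0000,-0.0000)
J_ω[:, 0] = z_0
entry J[1][0] = 2.0000

2.000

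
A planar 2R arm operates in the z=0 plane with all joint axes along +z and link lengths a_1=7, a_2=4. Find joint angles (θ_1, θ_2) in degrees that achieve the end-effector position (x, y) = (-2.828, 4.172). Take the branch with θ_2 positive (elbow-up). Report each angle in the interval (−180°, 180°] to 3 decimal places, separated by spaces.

89.993 134.998

cos θ_2 = (25.4032−7²−4²)/(2·7·4) = -0.7071; θ_2 = 134.9983° (elbow-up)
β = atan2(4.1720,-2.8280) = 124.1315°; ψ = atan2(2.8285,4.1717) = 34.1385°
θ_1 = β − ψ = 89.9930°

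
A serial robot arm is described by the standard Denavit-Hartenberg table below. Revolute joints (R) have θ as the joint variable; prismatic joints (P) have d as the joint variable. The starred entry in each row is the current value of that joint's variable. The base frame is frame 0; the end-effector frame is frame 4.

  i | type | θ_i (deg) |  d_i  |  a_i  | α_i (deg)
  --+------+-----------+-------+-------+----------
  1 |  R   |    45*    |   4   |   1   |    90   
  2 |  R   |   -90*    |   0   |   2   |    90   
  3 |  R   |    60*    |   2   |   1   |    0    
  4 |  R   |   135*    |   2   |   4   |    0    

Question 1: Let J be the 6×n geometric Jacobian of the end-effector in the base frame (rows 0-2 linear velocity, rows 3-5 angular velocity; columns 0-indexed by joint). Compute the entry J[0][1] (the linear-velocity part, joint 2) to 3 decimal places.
axis z_1 = (0.7071,-0.7071,0.0000); lever o_n−o_1 = (-2.9481,-2.7087,1.3637)
cross product → J_v[:, 1] = (-0.9643,-0.9643,-4.0000)
J_ω[:, 1] = z_1
entry J[0][1] = -0.9643

-0.964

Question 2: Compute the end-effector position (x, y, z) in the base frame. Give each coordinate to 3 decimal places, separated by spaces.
-2.241 -2.002 5.364

after link 1: o_1 = (0.7071, 0.7071, 4.0000)
after link 2: o_2 = (0.7071, 0.7071, 2.0000)
after link 3: o_3 = (-0.0947, -1.3195, 1.5000)
after link 4: o_4 = (-2.2410, -2.0016, 5.3637)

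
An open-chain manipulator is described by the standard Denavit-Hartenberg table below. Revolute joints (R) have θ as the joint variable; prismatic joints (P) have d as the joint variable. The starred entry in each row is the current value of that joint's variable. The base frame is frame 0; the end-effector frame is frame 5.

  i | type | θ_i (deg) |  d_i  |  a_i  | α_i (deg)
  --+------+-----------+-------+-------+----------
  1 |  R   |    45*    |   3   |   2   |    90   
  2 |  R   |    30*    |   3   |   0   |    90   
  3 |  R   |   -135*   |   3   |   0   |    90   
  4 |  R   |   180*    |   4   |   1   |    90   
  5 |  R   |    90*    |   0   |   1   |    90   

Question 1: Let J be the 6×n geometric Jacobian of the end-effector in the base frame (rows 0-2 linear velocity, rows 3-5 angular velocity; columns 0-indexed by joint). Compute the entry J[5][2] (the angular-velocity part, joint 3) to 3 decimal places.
-0.866

axis z_2 = (0.3536,0.3536,-0.8660); lever o_n−o_2 = (2.3286,-3.6714,-4.0123)
cross product → J_v[:, 2] = (-4.5981,-0.5981,-2.1213)
J_ω[:, 2] = z_2
entry J[5][2] = -0.8660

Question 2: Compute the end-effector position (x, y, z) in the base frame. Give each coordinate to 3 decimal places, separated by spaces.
after link 1: o_1 = (1.4142, 1.4142, 3.0000)
after link 2: o_2 = (3.5355, -0.7071, 3.0000)
after link 3: o_3 = (4.5962, 0.3536, 0.4019)
after link 4: o_4 = (5.7972, -3.4455, -0.6587)
after link 5: o_5 = (5.8641, -4.3785, -1.0123)

5.864 -4.378 -1.012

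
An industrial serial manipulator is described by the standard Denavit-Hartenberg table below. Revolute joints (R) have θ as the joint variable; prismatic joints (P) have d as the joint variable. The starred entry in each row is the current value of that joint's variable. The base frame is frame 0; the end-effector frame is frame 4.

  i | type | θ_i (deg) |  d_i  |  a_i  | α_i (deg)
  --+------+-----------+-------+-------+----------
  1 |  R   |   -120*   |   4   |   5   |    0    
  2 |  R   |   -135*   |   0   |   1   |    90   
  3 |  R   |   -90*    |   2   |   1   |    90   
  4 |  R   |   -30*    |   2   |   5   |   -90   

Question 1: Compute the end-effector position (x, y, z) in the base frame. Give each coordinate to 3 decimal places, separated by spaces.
-2.724 -5.425 -1.330

after link 1: o_1 = (-2.5000, -4.3301, 4.0000)
after link 2: o_2 = (-2.7588, -3.3642, 4.0000)
after link 3: o_3 = (-0.8270, -2.8466, 3.0000)
after link 4: o_4 = (-2.7241, -5.4255, -1.3301)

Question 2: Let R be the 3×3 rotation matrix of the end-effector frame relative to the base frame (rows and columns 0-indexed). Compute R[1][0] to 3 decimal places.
End-effector x-axis (col 0 of R) = (-0.4830,-0.1294,-0.8660)
R[1][0] = -0.1294

-0.129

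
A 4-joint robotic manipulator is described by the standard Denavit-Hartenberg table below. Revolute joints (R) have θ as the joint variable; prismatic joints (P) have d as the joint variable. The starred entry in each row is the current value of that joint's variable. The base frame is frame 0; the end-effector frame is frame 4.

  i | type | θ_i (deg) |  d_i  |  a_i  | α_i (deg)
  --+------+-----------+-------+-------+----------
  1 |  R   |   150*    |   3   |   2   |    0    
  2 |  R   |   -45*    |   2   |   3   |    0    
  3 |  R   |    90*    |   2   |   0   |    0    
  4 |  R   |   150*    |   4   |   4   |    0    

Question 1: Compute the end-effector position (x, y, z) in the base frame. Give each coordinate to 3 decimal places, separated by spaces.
after link 1: o_1 = (-1.7321, 1.0000, 3.0000)
after link 2: o_2 = (-2.5085, 3.8978, 5.0000)
after link 3: o_3 = (-2.5085, 3.8978, 7.0000)
after link 4: o_4 = (1.3552, 2.8625, 11.0000)

1.355 2.863 11.000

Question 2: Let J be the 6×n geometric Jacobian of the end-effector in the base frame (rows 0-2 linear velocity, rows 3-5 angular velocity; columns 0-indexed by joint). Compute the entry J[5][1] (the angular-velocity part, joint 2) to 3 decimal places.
1.000

axis z_1 = (0.0000,0.0000,1.0000); lever o_n−o_1 = (3.0872,1.8625,8.0000)
cross product → J_v[:, 1] = (-1.8625,3.0872,0.0000)
J_ω[:, 1] = z_1
entry J[5][1] = 1.0000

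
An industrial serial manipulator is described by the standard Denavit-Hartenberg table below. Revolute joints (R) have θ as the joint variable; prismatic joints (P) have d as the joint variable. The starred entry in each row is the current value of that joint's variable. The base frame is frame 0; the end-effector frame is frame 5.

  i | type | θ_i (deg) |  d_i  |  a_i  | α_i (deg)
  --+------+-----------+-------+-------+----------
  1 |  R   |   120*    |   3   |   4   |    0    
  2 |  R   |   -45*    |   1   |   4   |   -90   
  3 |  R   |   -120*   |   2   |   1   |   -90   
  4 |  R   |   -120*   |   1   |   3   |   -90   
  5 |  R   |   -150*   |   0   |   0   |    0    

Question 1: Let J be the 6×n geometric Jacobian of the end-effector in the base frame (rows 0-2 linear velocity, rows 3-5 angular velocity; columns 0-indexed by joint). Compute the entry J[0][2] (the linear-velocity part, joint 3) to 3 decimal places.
0.017

axis z_2 = (-0.9659,0.2588,0.0000); lever o_n−o_2 = (-4.1526,2.2681,0.0670)
cross product → J_v[:, 2] = (0.0173,0.0647,-1.1160)
J_ω[:, 2] = z_2
entry J[0][2] = 0.0173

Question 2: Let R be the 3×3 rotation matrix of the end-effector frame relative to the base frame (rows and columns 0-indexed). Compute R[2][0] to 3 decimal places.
0.625

End-effector x-axis (col 0 of R) = (0.7805,0.0150,0.6250)
R[2][0] = 0.6250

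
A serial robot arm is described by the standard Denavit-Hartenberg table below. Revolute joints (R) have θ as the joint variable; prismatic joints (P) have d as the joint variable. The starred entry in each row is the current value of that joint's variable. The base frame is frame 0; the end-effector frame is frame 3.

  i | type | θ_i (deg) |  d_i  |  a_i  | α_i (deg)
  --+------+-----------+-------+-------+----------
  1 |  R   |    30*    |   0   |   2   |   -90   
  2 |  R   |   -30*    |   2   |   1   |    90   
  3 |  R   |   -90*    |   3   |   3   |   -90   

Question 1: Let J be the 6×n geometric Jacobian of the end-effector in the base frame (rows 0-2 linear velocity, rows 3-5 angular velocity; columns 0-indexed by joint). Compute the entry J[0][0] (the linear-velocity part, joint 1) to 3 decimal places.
0.183

axis z_0 = ẑ; lever o_n−o_0 = (1.6830,-0.1830,3.0981)
cross product → J_v[:, 0] = (0.1830,1.6830,-0.0000)
J_ω[:, 0] = z_0
entry J[0][0] = 0.1830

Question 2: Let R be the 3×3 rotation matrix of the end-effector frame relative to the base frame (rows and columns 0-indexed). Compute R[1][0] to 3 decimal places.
-0.866

End-effector x-axis (col 0 of R) = (0.5000,-0.8660,0.0000)
R[1][0] = -0.8660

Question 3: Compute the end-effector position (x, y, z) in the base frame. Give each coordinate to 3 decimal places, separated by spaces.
1.683 -0.183 3.098

after link 1: o_1 = (1.7321, 1.0000, 0.0000)
after link 2: o_2 = (1.4821, 3.1651, 0.5000)
after link 3: o_3 = (1.6830, -0.1830, 3.0981)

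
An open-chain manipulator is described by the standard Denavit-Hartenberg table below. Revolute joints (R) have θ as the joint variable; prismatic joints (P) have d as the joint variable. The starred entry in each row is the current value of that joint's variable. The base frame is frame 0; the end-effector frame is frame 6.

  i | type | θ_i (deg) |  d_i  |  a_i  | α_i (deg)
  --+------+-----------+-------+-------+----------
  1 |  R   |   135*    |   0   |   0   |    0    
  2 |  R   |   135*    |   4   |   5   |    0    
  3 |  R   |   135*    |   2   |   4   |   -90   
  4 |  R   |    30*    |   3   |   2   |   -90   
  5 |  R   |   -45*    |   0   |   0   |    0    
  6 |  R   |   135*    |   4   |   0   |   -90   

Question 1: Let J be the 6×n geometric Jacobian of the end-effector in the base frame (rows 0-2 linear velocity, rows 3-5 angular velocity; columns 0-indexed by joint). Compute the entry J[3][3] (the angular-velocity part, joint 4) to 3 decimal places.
axis z_3 = (-0.7071,0.7071,0.0000); lever o_n−o_3 = (-2.3108,1.9319,-4.4641)
cross product → J_v[:, 3] = (-3.1566,-3.1566,0.2679)
J_ω[:, 3] = z_3
entry J[3][3] = -0.7071

-0.707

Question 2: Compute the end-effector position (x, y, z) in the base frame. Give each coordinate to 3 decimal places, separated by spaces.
after link 1: o_1 = (0.0000, 0.0000, 0.0000)
after link 2: o_2 = (-0.0000, -5.0000, 4.0000)
after link 3: o_3 = (2.8284, -2.1716, 6.0000)
after link 4: o_4 = (1.9319, 1.1745, 5.0000)
after link 5: o_5 = (1.9319, 1.1745, 5.0000)
after link 6: o_6 = (0.5176, -0.2397, 1.5359)

0.518 -0.240 1.536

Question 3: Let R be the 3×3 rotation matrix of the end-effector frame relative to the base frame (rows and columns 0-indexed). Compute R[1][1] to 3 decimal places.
End-effector y-axis (col 1 of R) = (0.3536,0.3536,0.8660)
R[1][1] = 0.3536

0.354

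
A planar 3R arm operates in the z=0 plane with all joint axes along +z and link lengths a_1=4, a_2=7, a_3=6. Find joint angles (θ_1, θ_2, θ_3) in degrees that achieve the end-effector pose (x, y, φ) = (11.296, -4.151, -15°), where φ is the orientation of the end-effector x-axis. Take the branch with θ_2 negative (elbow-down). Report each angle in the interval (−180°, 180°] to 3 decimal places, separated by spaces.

59.996 -119.994 44.998

wrist centre = target − a_3·(cos φ, sin φ) = (5.5004, -2.5981)
cos θ_2 = (37.0049−4²−7²)/(2·4·7) = -0.4999; θ_2 = -119.9942° (elbow-down)
β = atan2(-2.5981,5.5004) = -25.2833°; ψ = atan2(-6.0625,0.5006) = -85.2795°
θ_1 = β − ψ = 59.9962°
θ_3 = φ − θ_1 − θ_2 = 44.9980° (wrapped to (-180°,180°])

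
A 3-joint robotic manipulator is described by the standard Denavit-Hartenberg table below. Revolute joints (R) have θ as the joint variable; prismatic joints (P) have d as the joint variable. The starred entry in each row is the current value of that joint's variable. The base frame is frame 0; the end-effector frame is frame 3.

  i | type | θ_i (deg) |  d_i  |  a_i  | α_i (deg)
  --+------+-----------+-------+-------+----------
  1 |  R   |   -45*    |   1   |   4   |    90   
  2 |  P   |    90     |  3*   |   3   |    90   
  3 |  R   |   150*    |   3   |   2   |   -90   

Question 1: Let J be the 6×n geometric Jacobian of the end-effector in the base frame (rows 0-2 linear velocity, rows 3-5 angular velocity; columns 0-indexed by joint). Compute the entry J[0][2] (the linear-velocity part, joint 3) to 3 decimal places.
1.225

axis z_2 = (0.7071,-0.7071,-0.0000); lever o_n−o_2 = (1.4142,-2.8284,-1.7321)
cross product → J_v[:, 2] = (1.2247,1.2247,-1.0000)
J_ω[:, 2] = z_2
entry J[0][2] = 1.2247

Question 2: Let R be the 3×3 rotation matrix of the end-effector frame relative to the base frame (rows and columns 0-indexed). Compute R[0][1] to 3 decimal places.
End-effector y-axis (col 1 of R) = (-0.7071,0.7071,0.0000)
R[0][1] = -0.7071

-0.707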